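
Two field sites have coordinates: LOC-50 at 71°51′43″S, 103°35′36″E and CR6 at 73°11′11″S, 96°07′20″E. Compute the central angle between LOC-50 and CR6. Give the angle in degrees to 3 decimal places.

LOC-50: φ = -71.86194°, λ = +103.59333°
CR6: φ = -73.18639°, λ = +96.12222°
Δφ = -1.3244°,  Δλ = -7.4711°
a = sin²(Δφ/2) + cos φ₁ cos φ₂ sin²(Δλ/2) = 0.000516
c = 2·arcsin(√a) = 0.045427 rad = 2.6028°

2.603°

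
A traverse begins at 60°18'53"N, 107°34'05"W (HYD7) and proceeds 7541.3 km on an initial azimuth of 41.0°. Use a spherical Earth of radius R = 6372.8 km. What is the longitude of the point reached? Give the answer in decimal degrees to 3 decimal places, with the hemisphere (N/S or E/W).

17.090°E

HYD7: φ = +60.31472°, λ = -107.56806°
δ = d/R = 7541.3/6372.8 = 1.183357 rad
φ₂ = arcsin(sin φ₁ cos δ + cos φ₁ sin δ cos θ)
   = arcsin(0.86876·0.37782 + 0.49524·0.92588·0.75471) = 42.39895°
λ₂ = λ₁ + atan2(sin θ sin δ cos φ₁, cos δ − sin φ₁ sin φ₂) = 17.09036°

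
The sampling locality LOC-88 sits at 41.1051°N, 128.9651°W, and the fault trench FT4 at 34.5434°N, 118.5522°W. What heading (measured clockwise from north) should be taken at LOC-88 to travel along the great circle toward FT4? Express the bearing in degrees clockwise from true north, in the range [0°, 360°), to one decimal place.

125.3°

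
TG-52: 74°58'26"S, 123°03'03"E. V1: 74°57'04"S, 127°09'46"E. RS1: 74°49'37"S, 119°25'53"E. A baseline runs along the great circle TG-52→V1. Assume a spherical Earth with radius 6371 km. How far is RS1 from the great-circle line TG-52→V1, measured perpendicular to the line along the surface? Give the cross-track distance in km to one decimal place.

11.7 km

TG-52: φ = -74.97389°, λ = +123.05083°
V1: φ = -74.95111°, λ = +127.16278°
RS1: φ = -74.82694°, λ = +119.43139°
δ₁₃ = central angle TG-52→RS1 = 0.016652 rad  (haversine)
θ₁₃ = bearing TG-52→RS1 = 277.108°,  θ₁₂ = bearing TG-52→V1 = 90.763°
dₓₜ = R·arcsin(sin δ₁₃ · sin(θ₁₃ − θ₁₂)) = 6371·arcsin(0.01665·sin(186.345°)) = -11.724 km
|dₓₜ| = 11.724 km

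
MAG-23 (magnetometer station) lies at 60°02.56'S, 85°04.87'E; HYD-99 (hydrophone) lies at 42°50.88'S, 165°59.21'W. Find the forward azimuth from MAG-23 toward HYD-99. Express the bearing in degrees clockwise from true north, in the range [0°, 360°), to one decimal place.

128.2°

MAG-23: φ = -60.04267°, λ = +85.08117°
HYD-99: φ = -42.84800°, λ = -165.98683°
Δλ = 108.9320°
y = sin Δλ · cos φ₂ = 0.693500
x = cos φ₁ sin φ₂ − sin φ₁ cos φ₂ cos Δλ = -0.545680
θ = atan2(y, x) = 128.1974° → 128.1974° (mod 360°)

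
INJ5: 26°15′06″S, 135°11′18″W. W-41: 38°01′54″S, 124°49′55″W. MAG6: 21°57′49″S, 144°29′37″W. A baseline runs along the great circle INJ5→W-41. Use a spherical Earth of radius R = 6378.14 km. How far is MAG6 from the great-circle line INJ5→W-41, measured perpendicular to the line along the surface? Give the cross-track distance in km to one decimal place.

546.0 km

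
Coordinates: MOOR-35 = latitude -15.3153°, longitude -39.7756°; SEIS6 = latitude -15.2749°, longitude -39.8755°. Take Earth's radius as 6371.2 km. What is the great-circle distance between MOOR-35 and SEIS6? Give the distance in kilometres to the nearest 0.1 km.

11.6 km

Δφ = 0.0404°,  Δλ = -0.0999°
a = sin²(Δφ/2) + cos φ₁ cos φ₂ sin²(Δλ/2) = 0.000001
c = 2·arcsin(√a) = 0.001824 rad = 0.1045°
d = R·c = 6371.2 × 0.001824 = 11.6 km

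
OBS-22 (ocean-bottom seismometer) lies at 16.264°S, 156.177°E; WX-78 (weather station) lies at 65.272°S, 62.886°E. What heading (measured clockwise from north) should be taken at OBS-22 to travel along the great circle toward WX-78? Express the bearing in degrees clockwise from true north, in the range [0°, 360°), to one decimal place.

Δλ = -93.2910°
y = sin Δλ · cos φ₂ = -0.417621
x = cos φ₁ sin φ₂ − sin φ₁ cos φ₂ cos Δλ = -0.878680
θ = atan2(y, x) = -154.5791° → 205.4209° (mod 360°)

205.4°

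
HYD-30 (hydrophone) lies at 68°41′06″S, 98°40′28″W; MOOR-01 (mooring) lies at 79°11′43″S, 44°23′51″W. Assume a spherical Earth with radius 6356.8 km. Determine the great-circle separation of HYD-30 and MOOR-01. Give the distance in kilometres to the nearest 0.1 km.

HYD-30: φ = -68.68500°, λ = -98.67444°
MOOR-01: φ = -79.19528°, λ = -44.39750°
Δφ = -10.5103°,  Δλ = 54.2769°
a = sin²(Δφ/2) + cos φ₁ cos φ₂ sin²(Δλ/2) = 0.022567
c = 2·arcsin(√a) = 0.301587 rad = 17.2797°
d = R·c = 6356.8 × 0.301587 = 1917.1 km

1917.1 km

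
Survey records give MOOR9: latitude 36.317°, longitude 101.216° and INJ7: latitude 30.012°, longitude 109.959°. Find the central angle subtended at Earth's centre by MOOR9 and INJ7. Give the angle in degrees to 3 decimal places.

Δφ = -6.3050°,  Δλ = 8.7430°
a = sin²(Δφ/2) + cos φ₁ cos φ₂ sin²(Δλ/2) = 0.007078
c = 2·arcsin(√a) = 0.168461 rad = 9.6521°

9.652°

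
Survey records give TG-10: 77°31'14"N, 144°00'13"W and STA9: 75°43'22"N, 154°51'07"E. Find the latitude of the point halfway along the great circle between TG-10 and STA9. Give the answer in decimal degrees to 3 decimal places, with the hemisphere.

TG-10: φ = +77.52056°, λ = -144.00361°
STA9: φ = +75.72278°, λ = +154.85194°
Bx = cos φ₂ cos Δλ = 0.119017,  By = cos φ₂ sin Δλ = -0.215994
φₘ = atan2(sin φ₁ + sin φ₂, √((cos φ₁ + Bx)² + By²)) = 78.41884°
λₘ = λ₁ + atan2(By, cos φ₁ + Bx) = -176.80759°

78.419°N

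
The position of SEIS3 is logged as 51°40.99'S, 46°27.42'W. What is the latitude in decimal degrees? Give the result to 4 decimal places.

51° + 40.99′/60 = 51 + 0.68317 = 51.6832°

51.6832°S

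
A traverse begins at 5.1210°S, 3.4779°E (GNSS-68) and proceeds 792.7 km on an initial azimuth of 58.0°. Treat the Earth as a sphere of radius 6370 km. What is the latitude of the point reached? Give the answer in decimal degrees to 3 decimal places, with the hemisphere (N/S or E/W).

1.321°S

δ = d/R = 792.7/6370 = 0.124443 rad
φ₂ = arcsin(sin φ₁ cos δ + cos φ₁ sin δ cos θ)
   = arcsin(-0.08926·0.99227 + 0.99601·0.12412·0.52992) = -1.32119°
λ₂ = λ₁ + atan2(sin θ sin δ cos φ₁, cos δ − sin φ₁ sin φ₂) = 9.52173°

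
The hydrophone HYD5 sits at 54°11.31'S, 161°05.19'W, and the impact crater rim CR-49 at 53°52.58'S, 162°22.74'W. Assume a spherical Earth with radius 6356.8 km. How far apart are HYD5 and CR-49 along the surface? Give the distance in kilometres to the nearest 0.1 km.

91.1 km

HYD5: φ = -54.18850°, λ = -161.08650°
CR-49: φ = -53.87633°, λ = -162.37900°
Δφ = 0.3122°,  Δλ = -1.2925°
a = sin²(Δφ/2) + cos φ₁ cos φ₂ sin²(Δλ/2) = 0.000051
c = 2·arcsin(√a) = 0.014325 rad = 0.8208°
d = R·c = 6356.8 × 0.014325 = 91.1 km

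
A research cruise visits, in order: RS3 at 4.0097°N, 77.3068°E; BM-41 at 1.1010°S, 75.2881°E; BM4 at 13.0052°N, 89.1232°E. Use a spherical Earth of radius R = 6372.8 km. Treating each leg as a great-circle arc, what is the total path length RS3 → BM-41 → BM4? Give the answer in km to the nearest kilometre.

2800 km

RS3→BM-41: c = 0.095896 rad, d = 611.13 km
BM-41→BM4: c = 0.343496 rad, d = 2189.03 km
Total = 611.13 + 2189.03 = 2800.16 km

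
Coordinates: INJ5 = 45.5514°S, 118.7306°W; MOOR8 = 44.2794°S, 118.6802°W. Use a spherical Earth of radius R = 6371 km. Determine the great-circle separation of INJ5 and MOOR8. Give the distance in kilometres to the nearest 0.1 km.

141.5 km

Δφ = 1.2720°,  Δλ = 0.0504°
a = sin²(Δφ/2) + cos φ₁ cos φ₂ sin²(Δλ/2) = 0.000123
c = 2·arcsin(√a) = 0.022209 rad = 1.2725°
d = R·c = 6371 × 0.022209 = 141.5 km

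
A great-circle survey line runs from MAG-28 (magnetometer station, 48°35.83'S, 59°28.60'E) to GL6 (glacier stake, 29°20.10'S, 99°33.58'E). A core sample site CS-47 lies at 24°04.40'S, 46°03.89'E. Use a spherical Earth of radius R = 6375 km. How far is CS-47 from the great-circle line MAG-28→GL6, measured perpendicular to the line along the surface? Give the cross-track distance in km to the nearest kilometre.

2916 km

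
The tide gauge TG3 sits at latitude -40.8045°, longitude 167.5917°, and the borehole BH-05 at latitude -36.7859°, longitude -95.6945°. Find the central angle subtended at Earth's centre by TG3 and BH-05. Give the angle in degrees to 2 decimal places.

Δφ = 4.0186°,  Δλ = 96.7138°
a = sin²(Δφ/2) + cos φ₁ cos φ₂ sin²(Δλ/2) = 0.339776
c = 2·arcsin(√a) = 1.244594 rad = 71.3100°

71.31°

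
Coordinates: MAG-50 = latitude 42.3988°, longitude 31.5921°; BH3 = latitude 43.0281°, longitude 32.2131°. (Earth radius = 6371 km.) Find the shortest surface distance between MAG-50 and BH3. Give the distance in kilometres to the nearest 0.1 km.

Δφ = 0.6293°,  Δλ = 0.6210°
a = sin²(Δφ/2) + cos φ₁ cos φ₂ sin²(Δλ/2) = 0.000046
c = 2·arcsin(√a) = 0.013567 rad = 0.7773°
d = R·c = 6371 × 0.013567 = 86.4 km

86.4 km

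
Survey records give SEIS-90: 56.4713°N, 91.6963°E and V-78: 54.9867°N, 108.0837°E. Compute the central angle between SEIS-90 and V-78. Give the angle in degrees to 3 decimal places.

Δφ = -1.4846°,  Δλ = 16.3874°
a = sin²(Δφ/2) + cos φ₁ cos φ₂ sin²(Δλ/2) = 0.006605
c = 2·arcsin(√a) = 0.162724 rad = 9.3234°

9.323°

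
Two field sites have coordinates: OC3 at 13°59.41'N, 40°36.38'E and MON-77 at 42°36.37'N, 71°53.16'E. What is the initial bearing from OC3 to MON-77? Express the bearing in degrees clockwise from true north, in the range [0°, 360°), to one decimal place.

37.1°

OC3: φ = +13.99017°, λ = +40.60633°
MON-77: φ = +42.60617°, λ = +71.88600°
Δλ = 31.2797°
y = sin Δλ · cos φ₂ = 0.382155
x = cos φ₁ sin φ₂ − sin φ₁ cos φ₂ cos Δλ = 0.504801
θ = atan2(y, x) = 37.1272° → 37.1272° (mod 360°)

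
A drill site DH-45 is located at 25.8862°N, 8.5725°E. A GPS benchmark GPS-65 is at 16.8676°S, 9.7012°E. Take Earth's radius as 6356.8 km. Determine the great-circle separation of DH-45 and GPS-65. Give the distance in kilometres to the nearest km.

Δφ = -42.7538°,  Δλ = 1.1287°
a = sin²(Δφ/2) + cos φ₁ cos φ₂ sin²(Δλ/2) = 0.132945
c = 2·arcsin(√a) = 0.746441 rad = 42.7679°
d = R·c = 6356.8 × 0.746441 = 4745.0 km

4745 km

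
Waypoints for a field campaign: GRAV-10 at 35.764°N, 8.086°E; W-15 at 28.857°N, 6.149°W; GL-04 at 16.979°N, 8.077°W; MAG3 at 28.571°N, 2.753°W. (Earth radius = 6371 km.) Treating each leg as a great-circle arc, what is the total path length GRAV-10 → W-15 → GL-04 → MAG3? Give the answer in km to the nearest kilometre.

4275 km

GRAV-10→W-15: c = 0.241745 rad, d = 1540.16 km
W-15→GL-04: c = 0.209602 rad, d = 1335.37 km
GL-04→MAG3: c = 0.219623 rad, d = 1399.22 km
Total = 1540.16 + 1335.37 + 1399.22 = 4274.75 km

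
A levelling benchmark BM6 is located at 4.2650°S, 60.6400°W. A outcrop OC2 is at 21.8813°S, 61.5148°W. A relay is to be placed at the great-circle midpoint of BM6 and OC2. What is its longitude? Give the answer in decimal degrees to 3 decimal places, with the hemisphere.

61.062°W

Bx = cos φ₂ cos Δλ = 0.927850,  By = cos φ₂ sin Δλ = -0.014168
φₘ = atan2(sin φ₁ + sin φ₂, √((cos φ₁ + Bx)² + By²)) = -13.07352°
λₘ = λ₁ + atan2(By, cos φ₁ + Bx) = -61.06166°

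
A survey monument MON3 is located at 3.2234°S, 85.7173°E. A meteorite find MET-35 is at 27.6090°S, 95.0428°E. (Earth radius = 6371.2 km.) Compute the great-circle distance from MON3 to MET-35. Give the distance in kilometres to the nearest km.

Δφ = -24.3856°,  Δλ = 9.3255°
a = sin²(Δφ/2) + cos φ₁ cos φ₂ sin²(Δλ/2) = 0.050453
c = 2·arcsin(√a) = 0.453099 rad = 25.9607°
d = R·c = 6371.2 × 0.453099 = 2886.8 km

2887 km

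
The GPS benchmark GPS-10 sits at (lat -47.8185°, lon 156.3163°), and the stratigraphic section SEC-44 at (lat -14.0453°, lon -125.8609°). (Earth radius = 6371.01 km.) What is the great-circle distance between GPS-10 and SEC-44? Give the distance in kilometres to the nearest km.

7951 km

Δφ = 33.7732°,  Δλ = 77.8228°
a = sin²(Δφ/2) + cos φ₁ cos φ₂ sin²(Δλ/2) = 0.341379
c = 2·arcsin(√a) = 1.247976 rad = 71.5037°
d = R·c = 6371.01 × 1.247976 = 7950.9 km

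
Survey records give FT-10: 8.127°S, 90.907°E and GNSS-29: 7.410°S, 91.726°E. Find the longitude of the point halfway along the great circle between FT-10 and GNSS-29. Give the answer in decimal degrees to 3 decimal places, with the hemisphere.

91.317°E

Bx = cos φ₂ cos Δλ = 0.991547,  By = cos φ₂ sin Δλ = 0.014174
φₘ = atan2(sin φ₁ + sin φ₂, √((cos φ₁ + Bx)² + By²)) = -7.76870°
λₘ = λ₁ + atan2(By, cos φ₁ + Bx) = 91.31685°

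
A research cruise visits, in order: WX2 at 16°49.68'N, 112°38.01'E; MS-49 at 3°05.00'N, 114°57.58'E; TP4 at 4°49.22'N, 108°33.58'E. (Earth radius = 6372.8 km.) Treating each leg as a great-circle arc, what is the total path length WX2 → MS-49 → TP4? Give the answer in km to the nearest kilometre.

2286 km

WX2: φ = +16.82800°, λ = +112.63350°
MS-49: φ = +3.08333°, λ = +114.95967°
TP4: φ = +4.82033°, λ = +108.55967°
WX2→MS-49: c = 0.243182 rad, d = 1549.75 km
MS-49→TP4: c = 0.115481 rad, d = 735.94 km
Total = 1549.75 + 735.94 = 2285.69 km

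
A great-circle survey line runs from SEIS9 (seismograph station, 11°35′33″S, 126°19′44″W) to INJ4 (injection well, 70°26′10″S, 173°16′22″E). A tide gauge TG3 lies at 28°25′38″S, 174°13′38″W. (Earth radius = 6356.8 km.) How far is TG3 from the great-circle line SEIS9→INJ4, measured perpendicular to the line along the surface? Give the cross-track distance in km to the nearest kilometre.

SEIS9: φ = -11.59250°, λ = -126.32889°
INJ4: φ = -70.43611°, λ = +173.27278°
TG3: φ = -28.42722°, λ = -174.22722°
δ₁₃ = central angle SEIS9→TG3 = 0.832214 rad  (haversine)
θ₁₃ = bearing SEIS9→TG3 = 241.938°,  θ₁₂ = bearing SEIS9→INJ4 = 198.118°
dₓₜ = R·arcsin(sin δ₁₃ · sin(θ₁₃ − θ₁₂)) = 6356.8·arcsin(0.73942·sin(43.819°)) = 3416.586 km
|dₓₜ| = 3416.586 km

3417 km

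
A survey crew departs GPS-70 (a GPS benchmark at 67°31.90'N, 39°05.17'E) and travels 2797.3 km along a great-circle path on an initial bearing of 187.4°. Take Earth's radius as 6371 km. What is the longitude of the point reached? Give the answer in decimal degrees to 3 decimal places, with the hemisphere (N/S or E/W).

34.829°E

GPS-70: φ = +67.53167°, λ = +39.08617°
δ = d/R = 2797.3/6371 = 0.439068 rad
φ₂ = arcsin(sin φ₁ cos δ + cos φ₁ sin δ cos θ)
   = arcsin(0.92409·0.90515 + 0.38217·0.42510·-0.99167) = 42.47997°
λ₂ = λ₁ + atan2(sin θ sin δ cos φ₁, cos δ − sin φ₁ sin φ₂) = 34.82881°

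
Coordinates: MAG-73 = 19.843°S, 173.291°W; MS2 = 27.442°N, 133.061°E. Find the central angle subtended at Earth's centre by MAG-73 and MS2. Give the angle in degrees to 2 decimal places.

Δφ = 47.2850°,  Δλ = -53.6480°
a = sin²(Δφ/2) + cos φ₁ cos φ₂ sin²(Δλ/2) = 0.330809
c = 2·arcsin(√a) = 1.225600 rad = 70.2217°

70.22°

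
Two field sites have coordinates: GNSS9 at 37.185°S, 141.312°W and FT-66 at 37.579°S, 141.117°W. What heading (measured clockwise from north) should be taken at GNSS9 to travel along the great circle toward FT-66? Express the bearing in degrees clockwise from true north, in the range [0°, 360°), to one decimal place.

Δλ = 0.1950°
y = sin Δλ · cos φ₂ = 0.002697
x = cos φ₁ sin φ₂ − sin φ₁ cos φ₂ cos Δλ = -0.006879
θ = atan2(y, x) = 158.5910° → 158.5910° (mod 360°)

158.6°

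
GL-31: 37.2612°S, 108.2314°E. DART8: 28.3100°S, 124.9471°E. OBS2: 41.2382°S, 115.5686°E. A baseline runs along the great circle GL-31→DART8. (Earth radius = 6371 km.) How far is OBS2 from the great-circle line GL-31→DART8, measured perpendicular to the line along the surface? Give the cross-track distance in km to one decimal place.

δ₁₃ = central angle GL-31→OBS2 = 0.120975 rad  (haversine)
θ₁₃ = bearing GL-31→OBS2 = 127.272°,  θ₁₂ = bearing GL-31→DART8 = 62.278°
dₓₜ = R·arcsin(sin δ₁₃ · sin(θ₁₃ − θ₁₂)) = 6371·arcsin(0.12068·sin(64.994°)) = 698.182 km
|dₓₜ| = 698.182 km

698.2 km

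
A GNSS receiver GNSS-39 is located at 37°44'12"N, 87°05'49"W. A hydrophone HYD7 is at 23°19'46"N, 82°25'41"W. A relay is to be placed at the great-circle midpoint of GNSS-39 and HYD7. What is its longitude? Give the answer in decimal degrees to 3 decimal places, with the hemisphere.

84.588°W

GNSS-39: φ = +37.73667°, λ = -87.09694°
HYD7: φ = +23.32944°, λ = -82.42806°
Bx = cos φ₂ cos Δλ = 0.915196,  By = cos φ₂ sin Δλ = 0.074743
φₘ = atan2(sin φ₁ + sin φ₂, √((cos φ₁ + Bx)² + By²)) = 30.55376°
λₘ = λ₁ + atan2(By, cos φ₁ + Bx) = -84.58837°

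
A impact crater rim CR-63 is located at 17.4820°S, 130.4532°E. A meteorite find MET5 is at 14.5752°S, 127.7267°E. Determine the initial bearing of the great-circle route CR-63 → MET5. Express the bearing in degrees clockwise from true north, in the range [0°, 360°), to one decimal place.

317.6°

Δλ = -2.7265°
y = sin Δλ · cos φ₂ = -0.046038
x = cos φ₁ sin φ₂ − sin φ₁ cos φ₂ cos Δλ = 0.050382
θ = atan2(y, x) = -42.4200° → 317.5800° (mod 360°)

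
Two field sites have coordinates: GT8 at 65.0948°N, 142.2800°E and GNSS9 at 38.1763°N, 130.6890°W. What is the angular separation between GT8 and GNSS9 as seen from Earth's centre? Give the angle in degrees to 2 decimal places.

54.71°

Δφ = -26.9185°,  Δλ = 87.0310°
a = sin²(Δφ/2) + cos φ₁ cos φ₂ sin²(Δλ/2) = 0.211124
c = 2·arcsin(√a) = 0.954825 rad = 54.7074°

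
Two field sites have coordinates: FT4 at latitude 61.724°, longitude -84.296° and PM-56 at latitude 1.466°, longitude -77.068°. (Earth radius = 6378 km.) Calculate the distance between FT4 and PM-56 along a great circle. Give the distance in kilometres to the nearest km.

6735 km

Δφ = -60.2580°,  Δλ = 7.2280°
a = sin²(Δφ/2) + cos φ₁ cos φ₂ sin²(Δλ/2) = 0.253834
c = 2·arcsin(√a) = 1.056029 rad = 60.5060°
d = R·c = 6378 × 1.056029 = 6735.4 km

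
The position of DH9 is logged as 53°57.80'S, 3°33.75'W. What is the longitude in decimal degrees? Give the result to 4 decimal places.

3.5625°W

3° + 33.75′/60 = 3 + 0.56250 = 3.5625°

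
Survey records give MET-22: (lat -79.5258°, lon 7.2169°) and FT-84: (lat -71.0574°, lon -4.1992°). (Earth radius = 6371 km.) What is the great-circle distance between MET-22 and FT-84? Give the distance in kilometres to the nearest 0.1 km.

Δφ = 8.4684°,  Δλ = -11.4161°
a = sin²(Δφ/2) + cos φ₁ cos φ₂ sin²(Δλ/2) = 0.006035
c = 2·arcsin(√a) = 0.155529 rad = 8.9112°
d = R·c = 6371 × 0.155529 = 990.9 km

990.9 km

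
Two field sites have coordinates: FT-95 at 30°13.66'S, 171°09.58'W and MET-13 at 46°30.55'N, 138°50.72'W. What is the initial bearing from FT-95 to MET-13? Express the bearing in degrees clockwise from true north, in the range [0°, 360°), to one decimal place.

FT-95: φ = -30.22767°, λ = -171.15967°
MET-13: φ = +46.50917°, λ = -138.84533°
Δλ = 32.3143°
y = sin Δλ · cos φ₂ = 0.367907
x = cos φ₁ sin φ₂ − sin φ₁ cos φ₂ cos Δλ = 0.919666
θ = atan2(y, x) = 21.8036° → 21.8036° (mod 360°)

21.8°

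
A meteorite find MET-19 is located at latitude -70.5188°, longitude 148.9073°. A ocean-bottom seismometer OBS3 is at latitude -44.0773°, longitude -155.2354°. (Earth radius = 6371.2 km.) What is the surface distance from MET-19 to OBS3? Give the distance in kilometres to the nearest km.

4202 km

Δφ = 26.4415°,  Δλ = 55.8573°
a = sin²(Δφ/2) + cos φ₁ cos φ₂ sin²(Δλ/2) = 0.104864
c = 2·arcsin(√a) = 0.659542 rad = 37.7890°
d = R·c = 6371.2 × 0.659542 = 4202.1 km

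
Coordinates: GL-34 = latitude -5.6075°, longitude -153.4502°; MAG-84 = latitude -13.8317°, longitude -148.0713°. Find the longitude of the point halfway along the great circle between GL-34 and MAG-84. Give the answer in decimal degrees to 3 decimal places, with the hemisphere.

Bx = cos φ₂ cos Δλ = 0.966726,  By = cos φ₂ sin Δλ = 0.091023
φₘ = atan2(sin φ₁ + sin φ₂, √((cos φ₁ + Bx)² + By²)) = -9.73011°
λₘ = λ₁ + atan2(By, cos φ₁ + Bx) = -150.79389°

150.794°W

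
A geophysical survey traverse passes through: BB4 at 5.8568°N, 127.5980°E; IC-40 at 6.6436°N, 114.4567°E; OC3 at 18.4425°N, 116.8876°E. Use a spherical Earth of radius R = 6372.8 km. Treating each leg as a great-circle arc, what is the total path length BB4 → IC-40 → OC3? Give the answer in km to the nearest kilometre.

2794 km

BB4→IC-40: c = 0.228401 rad, d = 1455.55 km
IC-40→OC3: c = 0.210036 rad, d = 1338.52 km
Total = 1455.55 + 1338.52 = 2794.07 km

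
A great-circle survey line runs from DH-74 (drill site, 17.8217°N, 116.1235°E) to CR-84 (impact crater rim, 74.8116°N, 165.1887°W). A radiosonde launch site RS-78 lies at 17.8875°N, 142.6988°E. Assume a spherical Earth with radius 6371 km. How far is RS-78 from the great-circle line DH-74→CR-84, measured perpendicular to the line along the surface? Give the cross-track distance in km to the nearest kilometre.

2627 km

δ₁₃ = central angle DH-74→RS-78 = 0.441110 rad  (haversine)
θ₁₃ = bearing DH-74→RS-78 = 85.712°,  θ₁₂ = bearing DH-74→CR-84 = 15.881°
dₓₜ = R·arcsin(sin δ₁₃ · sin(θ₁₃ − θ₁₂)) = 6371·arcsin(0.42694·sin(69.832°)) = 2627.089 km
|dₓₜ| = 2627.089 km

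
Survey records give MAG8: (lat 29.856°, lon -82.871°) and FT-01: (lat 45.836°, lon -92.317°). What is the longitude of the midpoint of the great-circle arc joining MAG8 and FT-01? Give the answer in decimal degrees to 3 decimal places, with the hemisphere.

87.078°W

Bx = cos φ₂ cos Δλ = 0.687268,  By = cos φ₂ sin Δλ = -0.114343
φₘ = atan2(sin φ₁ + sin φ₂, √((cos φ₁ + Bx)² + By²)) = 37.93933°
λₘ = λ₁ + atan2(By, cos φ₁ + Bx) = -87.07777°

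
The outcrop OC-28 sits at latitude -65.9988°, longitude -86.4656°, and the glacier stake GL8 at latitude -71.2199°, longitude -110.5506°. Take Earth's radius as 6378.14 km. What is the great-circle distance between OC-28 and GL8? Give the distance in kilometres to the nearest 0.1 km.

Δφ = -5.2211°,  Δλ = -24.0850°
a = sin²(Δφ/2) + cos φ₁ cos φ₂ sin²(Δλ/2) = 0.007775
c = 2·arcsin(√a) = 0.176578 rad = 10.1172°
d = R·c = 6378.14 × 0.176578 = 1126.2 km

1126.2 km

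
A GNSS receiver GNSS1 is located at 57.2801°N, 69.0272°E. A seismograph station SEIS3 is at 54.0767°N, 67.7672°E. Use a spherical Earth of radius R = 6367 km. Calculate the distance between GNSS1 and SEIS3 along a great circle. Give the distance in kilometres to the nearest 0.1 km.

Δφ = -3.2034°,  Δλ = -1.2600°
a = sin²(Δφ/2) + cos φ₁ cos φ₂ sin²(Δλ/2) = 0.000820
c = 2·arcsin(√a) = 0.057266 rad = 3.2811°
d = R·c = 6367 × 0.057266 = 364.6 km

364.6 km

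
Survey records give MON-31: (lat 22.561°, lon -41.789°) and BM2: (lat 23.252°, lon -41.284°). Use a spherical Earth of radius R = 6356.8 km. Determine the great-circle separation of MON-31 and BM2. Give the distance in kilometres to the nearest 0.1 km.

92.4 km

Δφ = 0.6910°,  Δλ = 0.5050°
a = sin²(Δφ/2) + cos φ₁ cos φ₂ sin²(Δλ/2) = 0.000053
c = 2·arcsin(√a) = 0.014538 rad = 0.8330°
d = R·c = 6356.8 × 0.014538 = 92.4 km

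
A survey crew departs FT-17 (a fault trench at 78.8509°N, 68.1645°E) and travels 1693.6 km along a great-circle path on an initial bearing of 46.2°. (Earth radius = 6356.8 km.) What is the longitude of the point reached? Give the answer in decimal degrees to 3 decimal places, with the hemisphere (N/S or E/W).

155.829°E

δ = d/R = 1693.6/6356.8 = 0.266423 rad
φ₂ = arcsin(sin φ₁ cos δ + cos φ₁ sin δ cos θ)
   = arcsin(0.98113·0.96472 + 0.19336·0.26328·0.69214) = 79.03642°
λ₂ = λ₁ + atan2(sin θ sin δ cos φ₁, cos δ − sin φ₁ sin φ₂) = 155.82889°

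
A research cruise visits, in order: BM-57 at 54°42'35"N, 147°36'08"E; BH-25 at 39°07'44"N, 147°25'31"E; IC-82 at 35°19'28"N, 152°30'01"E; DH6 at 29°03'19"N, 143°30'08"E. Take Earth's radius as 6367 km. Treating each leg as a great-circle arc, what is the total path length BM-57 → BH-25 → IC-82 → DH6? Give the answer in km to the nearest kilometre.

3443 km

BM-57: φ = +54.70972°, λ = +147.60222°
BH-25: φ = +39.12889°, λ = +147.42528°
IC-82: φ = +35.32444°, λ = +152.50028°
DH6: φ = +29.05528°, λ = +143.50222°
BM-57→BH-25: c = 0.271945 rad, d = 1731.47 km
BH-25→IC-82: c = 0.096835 rad, d = 616.55 km
IC-82→DH6: c = 0.172009 rad, d = 1095.18 km
Total = 1731.47 + 616.55 + 1095.18 = 3443.20 km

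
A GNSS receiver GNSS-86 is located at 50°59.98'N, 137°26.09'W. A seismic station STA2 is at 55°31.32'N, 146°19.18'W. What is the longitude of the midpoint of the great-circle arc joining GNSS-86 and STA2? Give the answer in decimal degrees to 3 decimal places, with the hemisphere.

141.642°W

GNSS-86: φ = +50.99967°, λ = -137.43483°
STA2: φ = +55.52200°, λ = -146.31967°
Bx = cos φ₂ cos Δλ = 0.559297,  By = cos φ₂ sin Δλ = -0.087432
φₘ = atan2(sin φ₁ + sin φ₂, √((cos φ₁ + Bx)² + By²)) = 53.34320°
λₘ = λ₁ + atan2(By, cos φ₁ + Bx) = -141.64178°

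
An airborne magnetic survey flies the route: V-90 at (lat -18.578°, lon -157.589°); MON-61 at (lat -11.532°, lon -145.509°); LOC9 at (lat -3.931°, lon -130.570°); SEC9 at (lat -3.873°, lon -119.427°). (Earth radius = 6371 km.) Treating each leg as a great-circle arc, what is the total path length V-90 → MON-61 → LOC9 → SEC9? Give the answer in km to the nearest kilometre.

4600 km

V-90→MON-61: c = 0.237701 rad, d = 1514.39 km
MON-61→LOC9: c = 0.290243 rad, d = 1849.14 km
LOC9→SEC9: c = 0.194032 rad, d = 1236.18 km
Total = 1514.39 + 1849.14 + 1236.18 = 4599.71 km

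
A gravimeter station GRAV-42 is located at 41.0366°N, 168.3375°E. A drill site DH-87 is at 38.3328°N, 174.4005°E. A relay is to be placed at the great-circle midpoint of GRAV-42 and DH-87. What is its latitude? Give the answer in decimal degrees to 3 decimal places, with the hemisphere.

39.724°N

Bx = cos φ₂ cos Δλ = 0.780034,  By = cos φ₂ sin Δλ = 0.082852
φₘ = atan2(sin φ₁ + sin φ₂, √((cos φ₁ + Bx)² + By²)) = 39.72412°
λₘ = λ₁ + atan2(By, cos φ₁ + Bx) = 171.42842°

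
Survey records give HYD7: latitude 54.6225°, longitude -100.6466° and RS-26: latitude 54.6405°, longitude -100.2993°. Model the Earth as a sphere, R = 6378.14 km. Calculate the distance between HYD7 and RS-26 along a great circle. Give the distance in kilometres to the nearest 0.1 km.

Δφ = 0.0180°,  Δλ = 0.3473°
a = sin²(Δφ/2) + cos φ₁ cos φ₂ sin²(Δλ/2) = 0.000003
c = 2·arcsin(√a) = 0.003523 rad = 0.2018°
d = R·c = 6378.14 × 0.003523 = 22.5 km

22.5 km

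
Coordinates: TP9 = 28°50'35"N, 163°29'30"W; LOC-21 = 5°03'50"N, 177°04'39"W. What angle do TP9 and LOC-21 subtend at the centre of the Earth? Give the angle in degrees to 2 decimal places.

TP9: φ = +28.84306°, λ = -163.49167°
LOC-21: φ = +5.06389°, λ = -177.07750°
Δφ = -23.7792°,  Δλ = -13.5858°
a = sin²(Δφ/2) + cos φ₁ cos φ₂ sin²(Δλ/2) = 0.054654
c = 2·arcsin(√a) = 0.471931 rad = 27.0396°

27.04°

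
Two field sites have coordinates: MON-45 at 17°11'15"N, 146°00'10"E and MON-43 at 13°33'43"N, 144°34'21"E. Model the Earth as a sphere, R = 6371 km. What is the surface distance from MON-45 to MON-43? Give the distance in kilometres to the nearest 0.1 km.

431.3 km

MON-45: φ = +17.18750°, λ = +146.00278°
MON-43: φ = +13.56194°, λ = +144.57250°
Δφ = -3.6256°,  Δλ = -1.4303°
a = sin²(Δφ/2) + cos φ₁ cos φ₂ sin²(Δλ/2) = 0.001145
c = 2·arcsin(√a) = 0.067699 rad = 3.8789°
d = R·c = 6371 × 0.067699 = 431.3 km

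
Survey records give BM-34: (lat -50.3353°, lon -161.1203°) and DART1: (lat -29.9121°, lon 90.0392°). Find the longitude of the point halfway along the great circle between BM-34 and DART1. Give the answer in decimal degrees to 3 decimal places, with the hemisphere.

132.478°E

Bx = cos φ₂ cos Δλ = -0.279917,  By = cos φ₂ sin Δλ = -0.820350
φₘ = atan2(sin φ₁ + sin φ₂, √((cos φ₁ + Bx)² + By²)) = -54.78761°
λₘ = λ₁ + atan2(By, cos φ₁ + Bx) = 132.47821°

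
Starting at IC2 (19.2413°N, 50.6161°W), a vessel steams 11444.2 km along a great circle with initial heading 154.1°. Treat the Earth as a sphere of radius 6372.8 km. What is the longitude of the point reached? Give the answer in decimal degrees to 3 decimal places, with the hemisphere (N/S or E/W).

δ = d/R = 11444.2/6372.8 = 1.795788 rad
φ₂ = arcsin(sin φ₁ cos δ + cos φ₁ sin δ cos θ)
   = arcsin(0.32955·-0.22310 + 0.94414·0.97480·-0.89956) = -64.34577°
λ₂ = λ₁ + atan2(sin θ sin δ cos φ₁, cos δ − sin φ₁ sin φ₂) = 28.95897°

28.959°E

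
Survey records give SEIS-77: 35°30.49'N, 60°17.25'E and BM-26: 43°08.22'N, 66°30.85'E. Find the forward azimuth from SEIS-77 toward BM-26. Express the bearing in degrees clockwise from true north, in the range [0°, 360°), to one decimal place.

SEIS-77: φ = +35.50817°, λ = +60.28750°
BM-26: φ = +43.13700°, λ = +66.51417°
Δλ = 6.2267°
y = sin Δλ · cos φ₂ = 0.079147
x = cos φ₁ sin φ₂ − sin φ₁ cos φ₂ cos Δλ = 0.135256
θ = atan2(y, x) = 30.3347° → 30.3347° (mod 360°)

30.3°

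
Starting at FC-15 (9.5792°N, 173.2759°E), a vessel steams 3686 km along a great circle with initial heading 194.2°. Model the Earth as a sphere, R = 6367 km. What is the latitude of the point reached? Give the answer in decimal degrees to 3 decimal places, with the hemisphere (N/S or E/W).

δ = d/R = 3686/6367 = 0.578923 rad
φ₂ = arcsin(sin φ₁ cos δ + cos φ₁ sin δ cos θ)
   = arcsin(0.16641·0.83705 + 0.98606·0.54712·-0.96945) = -22.56399°
λ₂ = λ₁ + atan2(sin θ sin δ cos φ₁, cos δ − sin φ₁ sin φ₂) = 164.91901°

22.564°S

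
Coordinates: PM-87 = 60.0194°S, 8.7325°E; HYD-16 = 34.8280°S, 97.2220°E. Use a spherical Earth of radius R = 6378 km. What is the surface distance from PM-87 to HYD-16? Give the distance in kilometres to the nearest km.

Δφ = 25.1914°,  Δλ = 88.4895°
a = sin²(Δφ/2) + cos φ₁ cos φ₂ sin²(Δλ/2) = 0.247245
c = 2·arcsin(√a) = 1.040824 rad = 59.6348°
d = R·c = 6378 × 1.040824 = 6638.4 km

6638 km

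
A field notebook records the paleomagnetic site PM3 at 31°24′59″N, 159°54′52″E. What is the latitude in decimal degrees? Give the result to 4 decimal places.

31° + 24′/60 + 59″/3600 = 31 + 0.40000 + 0.01639 = 31.4164°

31.4164°N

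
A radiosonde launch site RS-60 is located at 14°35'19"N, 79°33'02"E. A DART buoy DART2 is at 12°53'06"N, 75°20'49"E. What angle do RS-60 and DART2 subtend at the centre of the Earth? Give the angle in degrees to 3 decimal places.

RS-60: φ = +14.58861°, λ = +79.55056°
DART2: φ = +12.88500°, λ = +75.34694°
Δφ = -1.7036°,  Δλ = -4.2036°
a = sin²(Δφ/2) + cos φ₁ cos φ₂ sin²(Δλ/2) = 0.001490
c = 2·arcsin(√a) = 0.077218 rad = 4.4243°

4.424°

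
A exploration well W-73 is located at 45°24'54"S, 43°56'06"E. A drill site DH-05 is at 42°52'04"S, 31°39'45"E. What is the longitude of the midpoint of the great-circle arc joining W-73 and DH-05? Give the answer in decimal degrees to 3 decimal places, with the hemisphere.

W-73: φ = -45.41500°, λ = +43.93500°
DH-05: φ = -42.86778°, λ = +31.66250°
Bx = cos φ₂ cos Δλ = 0.716177,  By = cos φ₂ sin Δλ = -0.155792
φₘ = atan2(sin φ₁ + sin φ₂, √((cos φ₁ + Bx)² + By²)) = -44.30586°
λₘ = λ₁ + atan2(By, cos φ₁ + Bx) = 37.66585°

37.666°E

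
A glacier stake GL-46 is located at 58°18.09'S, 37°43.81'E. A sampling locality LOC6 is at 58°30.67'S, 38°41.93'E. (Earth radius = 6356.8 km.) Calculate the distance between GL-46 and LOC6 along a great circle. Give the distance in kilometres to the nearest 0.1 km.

60.9 km

GL-46: φ = -58.30150°, λ = +37.73017°
LOC6: φ = -58.51117°, λ = +38.69883°
Δφ = -0.2097°,  Δλ = 0.9687°
a = sin²(Δφ/2) + cos φ₁ cos φ₂ sin²(Δλ/2) = 0.000023
c = 2·arcsin(√a) = 0.009583 rad = 0.5491°
d = R·c = 6356.8 × 0.009583 = 60.9 km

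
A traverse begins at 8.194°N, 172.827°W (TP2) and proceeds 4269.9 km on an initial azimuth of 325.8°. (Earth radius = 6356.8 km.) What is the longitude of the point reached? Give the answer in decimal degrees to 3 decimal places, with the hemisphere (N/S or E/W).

160.667°E

δ = d/R = 4269.9/6356.8 = 0.671706 rad
φ₂ = arcsin(sin φ₁ cos δ + cos φ₁ sin δ cos θ)
   = arcsin(0.14253·0.78276 + 0.98979·0.62232·0.82708) = 38.39060°
λ₂ = λ₁ + atan2(sin θ sin δ cos φ₁, cos δ − sin φ₁ sin φ₂) = 160.66735°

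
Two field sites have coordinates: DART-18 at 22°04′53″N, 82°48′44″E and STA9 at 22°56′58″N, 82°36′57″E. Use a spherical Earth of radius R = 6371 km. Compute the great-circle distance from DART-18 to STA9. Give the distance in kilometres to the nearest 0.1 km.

DART-18: φ = +22.08139°, λ = +82.81222°
STA9: φ = +22.94944°, λ = +82.61583°
Δφ = 0.8681°,  Δλ = -0.1964°
a = sin²(Δφ/2) + cos φ₁ cos φ₂ sin²(Δλ/2) = 0.000060
c = 2·arcsin(√a) = 0.015478 rad = 0.8868°
d = R·c = 6371 × 0.015478 = 98.6 km

98.6 km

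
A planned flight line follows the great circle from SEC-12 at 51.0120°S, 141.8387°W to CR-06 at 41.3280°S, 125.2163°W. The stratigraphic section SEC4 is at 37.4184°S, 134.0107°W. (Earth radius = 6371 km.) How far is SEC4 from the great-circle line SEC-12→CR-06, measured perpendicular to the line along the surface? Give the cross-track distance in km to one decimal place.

832.8 km

δ₁₃ = central angle SEC-12→SEC4 = 0.256315 rad  (haversine)
θ₁₃ = bearing SEC-12→SEC4 = 25.257°,  θ₁₂ = bearing SEC-12→CR-06 = 56.197°
dₓₜ = R·arcsin(sin δ₁₃ · sin(θ₁₃ − θ₁₂)) = 6371·arcsin(0.25352·sin(-30.940°)) = -832.782 km
|dₓₜ| = 832.782 km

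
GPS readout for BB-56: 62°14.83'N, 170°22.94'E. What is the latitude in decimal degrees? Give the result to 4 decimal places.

62° + 14.83′/60 = 62 + 0.24717 = 62.2472°

62.2472°N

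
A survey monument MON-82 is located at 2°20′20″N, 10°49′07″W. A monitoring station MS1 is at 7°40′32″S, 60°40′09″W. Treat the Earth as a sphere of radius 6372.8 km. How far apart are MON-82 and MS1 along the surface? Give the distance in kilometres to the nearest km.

MON-82: φ = +2.33889°, λ = -10.81861°
MS1: φ = -7.67556°, λ = -60.66917°
Δφ = -10.0144°,  Δλ = -49.8506°
a = sin²(Δφ/2) + cos φ₁ cos φ₂ sin²(Δλ/2) = 0.183488
c = 2·arcsin(√a) = 0.885344 rad = 50.7265°
d = R·c = 6372.8 × 0.885344 = 5642.1 km

5642 km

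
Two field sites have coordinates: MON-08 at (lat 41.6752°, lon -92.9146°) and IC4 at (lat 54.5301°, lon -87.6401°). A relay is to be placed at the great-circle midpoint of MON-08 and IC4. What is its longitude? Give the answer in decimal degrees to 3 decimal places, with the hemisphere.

Bx = cos φ₂ cos Δλ = 0.577818,  By = cos φ₂ sin Δλ = 0.053343
φₘ = atan2(sin φ₁ + sin φ₂, √((cos φ₁ + Bx)² + By²)) = 48.13235°
λₘ = λ₁ + atan2(By, cos φ₁ + Bx) = -90.60873°

90.609°W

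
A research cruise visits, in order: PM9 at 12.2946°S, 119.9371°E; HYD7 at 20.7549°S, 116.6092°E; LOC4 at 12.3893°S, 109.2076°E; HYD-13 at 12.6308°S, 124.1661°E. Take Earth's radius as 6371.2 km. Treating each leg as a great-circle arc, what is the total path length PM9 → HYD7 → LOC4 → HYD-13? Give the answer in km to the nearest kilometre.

PM9→HYD7: c = 0.157788 rad, d = 1005.30 km
HYD7→LOC4: c = 0.191344 rad, d = 1219.09 km
LOC4→HYD-13: c = 0.254877 rad, d = 1623.87 km
Total = 1005.30 + 1219.09 + 1623.87 = 3848.26 km

3848 km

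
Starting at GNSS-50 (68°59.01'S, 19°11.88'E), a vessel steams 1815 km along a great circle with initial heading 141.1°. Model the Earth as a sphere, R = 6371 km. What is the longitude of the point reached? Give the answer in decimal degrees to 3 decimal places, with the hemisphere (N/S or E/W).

70.773°E

GNSS-50: φ = -68.98350°, λ = +19.19800°
δ = d/R = 1815/6371 = 0.284885 rad
φ₂ = arcsin(sin φ₁ cos δ + cos φ₁ sin δ cos θ)
   = arcsin(-0.93348·0.95969 + 0.35864·0.28105·-0.77824) = -76.98078°
λ₂ = λ₁ + atan2(sin θ sin δ cos φ₁, cos δ − sin φ₁ sin φ₂) = 70.77267°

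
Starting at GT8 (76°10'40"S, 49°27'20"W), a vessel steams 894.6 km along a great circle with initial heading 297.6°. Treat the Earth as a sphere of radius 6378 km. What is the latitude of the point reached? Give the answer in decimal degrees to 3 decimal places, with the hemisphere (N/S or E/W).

GT8: φ = -76.17778°, λ = -49.45556°
δ = d/R = 894.6/6378 = 0.140263 rad
φ₂ = arcsin(sin φ₁ cos δ + cos φ₁ sin δ cos θ)
   = arcsin(-0.97104·0.99018 + 0.23891·0.13980·0.46330) = -71.09038°
λ₂ = λ₁ + atan2(sin θ sin δ cos φ₁, cos δ − sin φ₁ sin φ₂) = -71.93185°

71.090°S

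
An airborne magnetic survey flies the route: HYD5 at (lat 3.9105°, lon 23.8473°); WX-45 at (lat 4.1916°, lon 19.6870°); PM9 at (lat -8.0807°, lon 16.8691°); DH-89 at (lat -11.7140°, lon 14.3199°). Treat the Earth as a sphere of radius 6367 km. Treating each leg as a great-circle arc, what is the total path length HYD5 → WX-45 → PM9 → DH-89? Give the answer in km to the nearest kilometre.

2352 km

HYD5→WX-45: c = 0.072595 rad, d = 462.21 km
WX-45→PM9: c = 0.219738 rad, d = 1399.07 km
PM9→DH-89: c = 0.077081 rad, d = 490.78 km
Total = 462.21 + 1399.07 + 490.78 = 2352.07 km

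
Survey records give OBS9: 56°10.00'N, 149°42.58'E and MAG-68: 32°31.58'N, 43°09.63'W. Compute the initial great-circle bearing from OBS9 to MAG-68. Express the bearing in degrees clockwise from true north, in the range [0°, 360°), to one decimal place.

10.8°

OBS9: φ = +56.16667°, λ = +149.70967°
MAG-68: φ = +32.52633°, λ = -43.16050°
Δλ = 167.1298°
y = sin Δλ · cos φ₂ = 0.187804
x = cos φ₁ sin φ₂ − sin φ₁ cos φ₂ cos Δλ = 0.982145
θ = atan2(y, x) = 10.8253° → 10.8253° (mod 360°)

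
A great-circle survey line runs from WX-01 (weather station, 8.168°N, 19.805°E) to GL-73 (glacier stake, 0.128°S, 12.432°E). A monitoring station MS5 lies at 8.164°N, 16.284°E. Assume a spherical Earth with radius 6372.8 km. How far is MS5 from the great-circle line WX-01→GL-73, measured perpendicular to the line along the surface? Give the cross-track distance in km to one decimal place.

289.4 km

δ₁₃ = central angle WX-01→MS5 = 0.060830 rad  (haversine)
θ₁₃ = bearing WX-01→MS5 = 270.184°,  θ₁₂ = bearing WX-01→GL-73 = 221.882°
dₓₜ = R·arcsin(sin δ₁₃ · sin(θ₁₃ − θ₁₂)) = 6372.8·arcsin(0.06079·sin(48.302°)) = 289.369 km
|dₓₜ| = 289.369 km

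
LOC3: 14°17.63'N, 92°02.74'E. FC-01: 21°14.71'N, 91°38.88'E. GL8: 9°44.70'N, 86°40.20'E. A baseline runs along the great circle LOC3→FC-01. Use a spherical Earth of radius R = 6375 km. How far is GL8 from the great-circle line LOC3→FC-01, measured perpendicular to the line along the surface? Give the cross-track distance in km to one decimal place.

615.4 km

LOC3: φ = +14.29383°, λ = +92.04567°
FC-01: φ = +21.24517°, λ = +91.64800°
GL8: φ = +9.74500°, λ = +86.67000°
δ₁₃ = central angle LOC3→GL8 = 0.121321 rad  (haversine)
θ₁₃ = bearing LOC3→GL8 = 229.724°,  θ₁₂ = bearing LOC3→FC-01 = 356.941°
dₓₜ = R·arcsin(sin δ₁₃ · sin(θ₁₃ − θ₁₂)) = 6375·arcsin(0.12102·sin(-127.217°)) = -615.364 km
|dₓₜ| = 615.364 km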